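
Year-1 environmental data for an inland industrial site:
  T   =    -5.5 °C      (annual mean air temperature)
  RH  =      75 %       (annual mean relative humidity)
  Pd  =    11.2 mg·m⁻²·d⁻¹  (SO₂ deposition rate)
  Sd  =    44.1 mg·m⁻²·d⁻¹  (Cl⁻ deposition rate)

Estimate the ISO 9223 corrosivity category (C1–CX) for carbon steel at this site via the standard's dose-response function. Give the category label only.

carbon steel: T≤10 °C ⇒ hinge +0.150·(-5.5−10) = -2.3250
  Pd branch = 1.77·Pd^0.52·e^(0.02·RH+f) = 2.724 μm/a
  Cl⁻ term: 0.102·44.1^0.62·exp(0.033·75+0.04·-5.5) = 10.17
  r_corr = 2.724 + 10.17 = 12.9 μm/a
Category bounds: 1.3…25 μm/a bracket r_corr ⇒ C2

C2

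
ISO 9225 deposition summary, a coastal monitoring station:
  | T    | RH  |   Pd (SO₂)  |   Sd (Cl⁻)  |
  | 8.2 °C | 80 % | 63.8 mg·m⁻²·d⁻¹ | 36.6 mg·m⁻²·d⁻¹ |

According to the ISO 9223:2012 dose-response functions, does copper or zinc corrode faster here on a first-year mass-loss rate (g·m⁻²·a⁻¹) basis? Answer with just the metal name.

copper: T≤10 °C ⇒ hinge +0.126·(8.2−10) = -0.2268
  Pd branch = 0.0053·Pd^0.26·e^(0.059·RH+f) = 1.396 μm/a
  Sd branch = 0.01025·Sd^0.27·e^(0.036·RH+0.049·T) = 0.7213 μm/a
  r_corr = 1.396 + 0.7213 = 2.117 μm/a
  mass loss = 2.117 μm/a × 8.96 g/cm³ = 18.97 g·m⁻²·a⁻¹
zinc: T≤10 °C ⇒ hinge +0.038·(8.2−10) = -0.0684
  Pd branch = 0.0129·Pd^0.44·e^(0.046·RH+f) = 2.973 μm/a
  Sd branch = 0.0175·Sd^0.57·e^(0.008·RH+0.085·T) = 0.5186 μm/a
  r_corr = 2.973 + 0.5186 = 3.492 μm/a
  mass loss = 3.492 μm/a × 7.14 g/cm³ = 24.93 g·m⁻²·a⁻¹
Ordering by g·m⁻²·a⁻¹: zinc (24.9) > copper (19)

zinc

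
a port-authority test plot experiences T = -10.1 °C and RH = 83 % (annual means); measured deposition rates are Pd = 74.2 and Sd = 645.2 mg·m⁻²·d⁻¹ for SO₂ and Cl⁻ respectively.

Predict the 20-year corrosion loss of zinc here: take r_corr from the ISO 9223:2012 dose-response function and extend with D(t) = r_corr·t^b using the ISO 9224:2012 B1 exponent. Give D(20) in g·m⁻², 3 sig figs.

D(20) = 195 g·m⁻²

zinc: T≤10 °C ⇒ hinge +0.038·(-10.1−10) = -0.7638
  Pd branch = 0.0129·Pd^0.44·e^(0.046·RH+f) = 1.82 μm/a
  Sd branch = 0.0175·Sd^0.57·e^(0.008·RH+0.085·T) = 0.5756 μm/a
  r_corr = 1.82 + 0.5756 = 2.395 μm/a
Power-law: D(20) = r_corr · 20^0.813
  D(20) = 2.395 × 20^0.813 = 2.395 × 11.42 = 27.36 μm
  Mass loss = 27.36 μm × 7.14 g/cm³ = 195.3 g·m⁻²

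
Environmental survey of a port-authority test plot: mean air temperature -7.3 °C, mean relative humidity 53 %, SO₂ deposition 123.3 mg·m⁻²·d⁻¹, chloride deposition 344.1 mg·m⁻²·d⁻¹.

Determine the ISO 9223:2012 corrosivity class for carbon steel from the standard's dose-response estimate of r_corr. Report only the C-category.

C2

carbon steel: T≤10 °C ⇒ hinge +0.150·(-7.3−10) = -2.5950
  Pd branch = 1.77·Pd^0.52·e^(0.02·RH+f) = 4.663 μm/a
  Sd branch = 0.102·Sd^0.62·e^(0.033·RH+0.04·T) = 16.37 μm/a
  sum: 4.663 + 16.37 → r_corr = 21.04 μm/a
ISO 9223 Table 2 (carbon steel): 1.3 < 21 ≤ 25 μm/a ⇒ C2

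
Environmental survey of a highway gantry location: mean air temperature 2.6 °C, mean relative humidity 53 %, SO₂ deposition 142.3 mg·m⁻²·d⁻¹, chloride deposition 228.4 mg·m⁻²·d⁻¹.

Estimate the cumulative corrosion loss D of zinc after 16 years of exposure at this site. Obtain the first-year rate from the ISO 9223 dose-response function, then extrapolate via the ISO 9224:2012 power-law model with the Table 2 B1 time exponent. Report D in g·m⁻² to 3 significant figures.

D(16) = 117 g·m⁻²

zinc: T≤10 °C ⇒ hinge +0.038·(2.6−10) = -0.2812
  SO₂ term: 0.0129·142.3^0.44·exp(0.046·53-0.2812) = 0.9878
  Sd branch = 0.0175·Sd^0.57·e^(0.008·RH+0.085·T) = 0.7372 μm/a
  sum: 0.9878 + 0.7372 → r_corr = 1.725 μm/a
Power-law: D(16) = r_corr · 16^0.813
  D(16) = 1.725 × 16^0.813 = 1.725 × 9.527 = 16.43 μm
  Mass loss = 16.43 μm × 7.14 g/cm³ = 117.3 g·m⁻²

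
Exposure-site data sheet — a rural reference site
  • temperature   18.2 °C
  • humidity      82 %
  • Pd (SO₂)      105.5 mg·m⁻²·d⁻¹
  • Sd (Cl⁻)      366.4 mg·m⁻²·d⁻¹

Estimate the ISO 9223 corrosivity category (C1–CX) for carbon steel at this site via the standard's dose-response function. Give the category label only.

carbon steel: f(T) = -0.054·(T−10) [T>10 °C] = -0.4428
  sulphur-dioxide contribution → 66.07 μm/a
  chloride contribution → 122.9 μm/a
  total first-year rate 189 μm/a
Category bounds: 80…200 μm/a bracket r_corr ⇒ C5

C5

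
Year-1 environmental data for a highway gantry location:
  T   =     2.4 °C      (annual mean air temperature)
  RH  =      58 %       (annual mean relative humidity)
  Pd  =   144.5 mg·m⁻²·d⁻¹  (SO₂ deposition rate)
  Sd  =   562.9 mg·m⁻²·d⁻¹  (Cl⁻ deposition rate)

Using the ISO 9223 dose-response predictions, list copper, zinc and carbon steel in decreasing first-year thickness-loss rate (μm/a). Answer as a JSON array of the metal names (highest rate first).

["carbon steel", "zinc", "copper"]

copper: temperature factor f = +0.126·(-7.6) = -0.9576
  sulphur-dioxide contribution → 0.227 μm/a
  chloride contribution → 0.5143 μm/a
  ⇒ r_corr(copper) = 0.7414 μm/a
zinc: f(T) = +0.038·(T−10) [T≤10 °C] = -0.2888
  sulphur-dioxide contribution → 1.242 μm/a
  chloride contribution → 1.262 μm/a
  ⇒ r_corr(zinc) = 2.504 μm/a
carbon steel: temperature factor f = +0.150·(-7.6) = -1.1400
  sulphur-dioxide contribution → 23.98 μm/a
  chloride contribution → 38.62 μm/a
  ⇒ r_corr(carbon steel) = 62.6 μm/a
Ordering by μm/a: carbon steel (62.6) > zinc (2.5) > copper (0.741)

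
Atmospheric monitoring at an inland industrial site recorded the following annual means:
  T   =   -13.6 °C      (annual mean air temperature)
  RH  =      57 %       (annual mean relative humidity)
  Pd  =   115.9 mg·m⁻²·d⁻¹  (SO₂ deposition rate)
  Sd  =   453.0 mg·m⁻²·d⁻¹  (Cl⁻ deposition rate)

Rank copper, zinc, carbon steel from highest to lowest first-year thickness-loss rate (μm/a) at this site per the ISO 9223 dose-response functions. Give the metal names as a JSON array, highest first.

copper: temperature factor f = +0.126·(-23.6) = -2.9736
  sulphur-dioxide contribution → 0.02692 μm/a
  chloride contribution → 0.2136 μm/a
  ⇒ r_corr(copper) = 0.2405 μm/a
zinc: temperature factor f = +0.038·(-23.6) = -0.8968
  sulphur-dioxide contribution → 0.5862 μm/a
  chloride contribution → 0.2838 μm/a
  ⇒ r_corr(zinc) = 0.87 μm/a
carbon steel: T≤10 °C ⇒ hinge +0.150·(-13.6−10) = -3.5400
  sulphur-dioxide contribution → 1.901 μm/a
  chloride contribution → 17.22 μm/a
  total first-year rate 19.12 μm/a
Ordering by μm/a: carbon steel (19.1) > zinc (0.87) > copper (0.241)

["carbon steel", "zinc", "copper"]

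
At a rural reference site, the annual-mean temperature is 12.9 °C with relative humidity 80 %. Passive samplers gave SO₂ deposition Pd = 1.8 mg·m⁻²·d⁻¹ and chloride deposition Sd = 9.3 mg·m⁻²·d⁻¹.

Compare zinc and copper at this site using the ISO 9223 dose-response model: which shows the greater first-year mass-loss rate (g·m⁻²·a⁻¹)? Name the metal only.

zinc: f(T) = -0.071·(T−10) [T>10 °C] = -0.2059
  SO₂ term: 0.0129·1.8^0.44·exp(0.046·80-0.2059) = 0.5391
  Cl⁻ term: 0.0175·9.3^0.57·exp(0.008·80+0.085·12.9) = 0.3542
  r_corr = 0.5391 + 0.3542 = 0.8933 μm/a
  mass loss = 0.8933 μm/a × 7.14 g/cm³ = 6.378 g·m⁻²·a⁻¹
copper: temperature factor f = -0.080·(2.9) = -0.2320
  SO₂ term: 0.0053·1.8^0.26·exp(0.059·80-0.2320) = 0.5492
  Sd branch = 0.01025·Sd^0.27·e^(0.036·RH+0.049·T) = 0.6273 μm/a
  sum: 0.5492 + 0.6273 → r_corr = 1.177 μm/a
  mass loss = 1.177 μm/a × 8.96 g/cm³ = 10.54 g·m⁻²·a⁻¹
Ordering by g·m⁻²·a⁻¹: copper (10.5) > zinc (6.38)

copper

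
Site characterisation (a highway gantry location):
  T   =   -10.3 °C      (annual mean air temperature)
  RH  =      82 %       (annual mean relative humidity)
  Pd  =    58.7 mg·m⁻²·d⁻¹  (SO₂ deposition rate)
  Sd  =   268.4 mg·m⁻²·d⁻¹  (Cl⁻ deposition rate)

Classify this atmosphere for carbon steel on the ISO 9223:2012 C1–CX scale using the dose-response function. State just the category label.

C3

carbon steel: f(T) = +0.150·(T−10) [T≤10 °C] = -3.0450
  Pd branch = 1.77·Pd^0.52·e^(0.02·RH+f) = 3.61 μm/a
  Sd branch = 0.102·Sd^0.62·e^(0.033·RH+0.04·T) = 32.41 μm/a
  sum: 3.61 + 32.41 → r_corr = 36.02 μm/a
ISO 9223 Table 2 (carbon steel): 25 < 36 ≤ 50 μm/a ⇒ C3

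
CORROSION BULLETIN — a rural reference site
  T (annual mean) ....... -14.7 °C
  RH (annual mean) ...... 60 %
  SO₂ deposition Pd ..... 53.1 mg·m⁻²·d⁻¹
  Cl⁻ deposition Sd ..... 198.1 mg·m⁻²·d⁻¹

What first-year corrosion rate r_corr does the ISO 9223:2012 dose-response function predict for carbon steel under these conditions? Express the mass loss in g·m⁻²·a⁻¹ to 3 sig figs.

carbon steel: temperature factor f = +0.150·(-24.7) = -3.7050
  sulphur-dioxide contribution → 1.141 μm/a
  chloride contribution → 10.89 μm/a
  total first-year rate 12.04 μm/a
Convert to mass loss: 12.04 μm/a × 7.85 g/cm³ = 94.47 g·m⁻²·a⁻¹

r_corr = 94.5 g·m⁻²·a⁻¹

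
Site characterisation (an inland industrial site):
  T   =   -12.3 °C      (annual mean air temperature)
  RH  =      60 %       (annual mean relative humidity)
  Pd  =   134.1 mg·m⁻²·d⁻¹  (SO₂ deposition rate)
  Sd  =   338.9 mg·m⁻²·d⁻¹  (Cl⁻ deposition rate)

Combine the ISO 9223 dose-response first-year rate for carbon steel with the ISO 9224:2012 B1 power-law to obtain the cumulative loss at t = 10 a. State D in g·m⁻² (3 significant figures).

D(10) = 507 g·m⁻²

carbon steel: f(T) = +0.150·(T−10) [T≤10 °C] = -3.3450
  SO₂ term: 1.77·134.1^0.52·exp(0.02·60-3.3450) = 2.647
  Sd branch = 0.102·Sd^0.62·e^(0.033·RH+0.04·T) = 16.73 μm/a
  sum: 2.647 + 16.73 → r_corr = 19.38 μm/a
Long-term exponent b (ISO 9224 Table 2, B1) = 0.523
  D(10) = 19.38 × 10^0.523 = 19.38 × 3.334 = 64.6 μm
  Mass loss = 64.6 μm × 7.85 g/cm³ = 507.1 g·m⁻²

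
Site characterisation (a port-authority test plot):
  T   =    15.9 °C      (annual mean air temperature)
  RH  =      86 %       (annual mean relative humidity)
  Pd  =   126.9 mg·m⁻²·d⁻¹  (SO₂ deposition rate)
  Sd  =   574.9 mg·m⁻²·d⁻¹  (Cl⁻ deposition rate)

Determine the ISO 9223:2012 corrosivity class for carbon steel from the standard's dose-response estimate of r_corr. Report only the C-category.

CX

carbon steel: temperature factor f = -0.054·(5.9) = -0.3186
  SO₂ term: 1.77·126.9^0.52·exp(0.02·86-0.3186) = 89.21
  Cl⁻ term: 0.102·574.9^0.62·exp(0.033·86+0.04·15.9) = 169.2
  sum: 89.21 + 169.2 → r_corr = 258.4 μm/a
Category bounds: 200…700 μm/a bracket r_corr ⇒ CX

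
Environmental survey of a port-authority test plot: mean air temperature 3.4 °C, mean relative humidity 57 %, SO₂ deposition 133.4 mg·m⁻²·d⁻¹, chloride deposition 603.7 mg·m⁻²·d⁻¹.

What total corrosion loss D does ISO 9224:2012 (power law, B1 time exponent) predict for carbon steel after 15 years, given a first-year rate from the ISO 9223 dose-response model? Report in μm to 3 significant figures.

D(15) = 275 μm

carbon steel: temperature factor f = +0.150·(-6.6) = -0.9900
  Pd branch = 1.77·Pd^0.52·e^(0.02·RH+f) = 26.19 μm/a
  Sd branch = 0.102·Sd^0.62·e^(0.033·RH+0.04·T) = 40.61 μm/a
  sum: 26.19 + 40.61 → r_corr = 66.81 μm/a
Long-term exponent b (ISO 9224 Table 2, B1) = 0.523
  D(15) = 66.81 × 15^0.523 = 66.81 × 4.122 = 275.4 μm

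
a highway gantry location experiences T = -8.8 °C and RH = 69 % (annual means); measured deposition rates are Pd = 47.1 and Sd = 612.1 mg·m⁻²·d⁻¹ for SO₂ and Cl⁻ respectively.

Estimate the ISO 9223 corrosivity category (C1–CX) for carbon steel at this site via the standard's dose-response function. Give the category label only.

carbon steel: T≤10 °C ⇒ hinge +0.150·(-8.8−10) = -2.8200
  sulphur-dioxide contribution → 3.109 μm/a
  chloride contribution → 37.36 μm/a
  ⇒ r_corr(carbon steel) = 40.47 μm/a
40.5 μm/a falls in (25, 50] for carbon steel → category C3

C3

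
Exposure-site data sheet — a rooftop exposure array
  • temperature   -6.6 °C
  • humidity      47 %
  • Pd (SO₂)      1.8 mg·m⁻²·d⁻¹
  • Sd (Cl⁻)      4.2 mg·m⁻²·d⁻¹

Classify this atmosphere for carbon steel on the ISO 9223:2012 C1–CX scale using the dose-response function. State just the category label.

carbon steel: temperature factor f = +0.150·(-16.6) = -2.4900
  SO₂ term: 1.77·1.8^0.52·exp(0.02·47-2.4900) = 0.51
  Sd branch = 0.102·Sd^0.62·e^(0.033·RH+0.04·T) = 0.8994 μm/a
  r_corr = 0.51 + 0.8994 = 1.409 μm/a
1.41 μm/a falls in (1.3, 25] for carbon steel → category C2

C2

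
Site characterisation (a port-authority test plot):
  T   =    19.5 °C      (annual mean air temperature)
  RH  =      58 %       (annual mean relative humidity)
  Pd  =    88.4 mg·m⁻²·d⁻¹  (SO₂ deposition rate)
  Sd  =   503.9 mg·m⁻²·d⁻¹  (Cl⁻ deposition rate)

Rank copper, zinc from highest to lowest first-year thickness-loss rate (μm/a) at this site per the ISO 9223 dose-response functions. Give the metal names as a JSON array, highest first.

["zinc", "copper"]

copper: f(T) = -0.080·(T−10) [T>10 °C] = -0.7600
  SO₂ term: 0.0053·88.4^0.26·exp(0.059·58-0.7600) = 0.2435
  Sd branch = 0.01025·Sd^0.27·e^(0.036·RH+0.049·T) = 1.154 μm/a
  sum: 0.2435 + 1.154 → r_corr = 1.397 μm/a
zinc: T>10 °C ⇒ hinge -0.071·(19.5−10) = -0.6745
  Pd branch = 0.0129·Pd^0.44·e^(0.046·RH+f) = 0.6804 μm/a
  Sd branch = 0.0175·Sd^0.57·e^(0.008·RH+0.085·T) = 5.067 μm/a
  sum: 0.6804 + 5.067 → r_corr = 5.747 μm/a
Ordering by μm/a: zinc (5.75) > copper (1.4)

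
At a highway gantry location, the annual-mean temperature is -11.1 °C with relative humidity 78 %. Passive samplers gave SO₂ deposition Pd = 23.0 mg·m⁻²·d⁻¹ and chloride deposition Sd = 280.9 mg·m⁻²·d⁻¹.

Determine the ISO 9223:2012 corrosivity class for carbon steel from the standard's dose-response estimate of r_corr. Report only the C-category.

C3

carbon steel: f(T) = +0.150·(T−10) [T≤10 °C] = -3.1650
  sulphur-dioxide contribution → 1.816 μm/a
  chloride contribution → 28.3 μm/a
  ⇒ r_corr(carbon steel) = 30.11 μm/a
Category bounds: 25…50 μm/a bracket r_corr ⇒ C3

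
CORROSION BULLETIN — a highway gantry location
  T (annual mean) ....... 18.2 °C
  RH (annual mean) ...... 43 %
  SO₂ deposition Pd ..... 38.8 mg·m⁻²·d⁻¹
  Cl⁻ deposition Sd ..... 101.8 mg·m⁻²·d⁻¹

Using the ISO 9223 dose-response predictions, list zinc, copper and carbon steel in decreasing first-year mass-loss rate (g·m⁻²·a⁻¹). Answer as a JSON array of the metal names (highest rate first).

zinc: temperature factor f = -0.071·(8.2) = -0.5822
  SO₂ term: 0.0129·38.8^0.44·exp(0.046·43-0.5822) = 0.2605
  Sd branch = 0.0175·Sd^0.57·e^(0.008·RH+0.085·T) = 1.617 μm/a
  sum: 0.2605 + 1.617 → r_corr = 1.878 μm/a
  mass loss = 1.878 μm/a × 7.14 g/cm³ = 13.41 g·m⁻²·a⁻¹
copper: temperature factor f = -0.080·(8.2) = -0.6560
  Pd branch = 0.0053·Pd^0.26·e^(0.059·RH+f) = 0.09001 μm/a
  Sd branch = 0.01025·Sd^0.27·e^(0.036·RH+0.049·T) = 0.4096 μm/a
  sum: 0.09001 + 0.4096 → r_corr = 0.4997 μm/a
  mass loss = 0.4997 μm/a × 8.96 g/cm³ = 4.477 g·m⁻²·a⁻¹
carbon steel: f(T) = -0.054·(T−10) [T>10 °C] = -0.4428
  SO₂ term: 1.77·38.8^0.52·exp(0.02·43-0.4428) = 18
  Cl⁻ term: 0.102·101.8^0.62·exp(0.033·43+0.04·18.2) = 15.34
  r_corr = 18 + 15.34 = 33.34 μm/a
  mass loss = 33.34 μm/a × 7.85 g/cm³ = 261.7 g·m⁻²·a⁻¹
Ordering by g·m⁻²·a⁻¹: carbon steel (262) > zinc (13.4) > copper (4.48)

["carbon steel", "zinc", "copper"]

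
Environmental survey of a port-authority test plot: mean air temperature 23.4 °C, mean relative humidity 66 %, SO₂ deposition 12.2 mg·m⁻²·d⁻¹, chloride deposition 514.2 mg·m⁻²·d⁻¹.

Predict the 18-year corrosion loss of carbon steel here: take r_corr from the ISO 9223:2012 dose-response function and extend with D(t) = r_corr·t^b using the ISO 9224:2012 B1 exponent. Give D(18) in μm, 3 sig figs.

carbon steel: f(T) = -0.054·(T−10) [T>10 °C] = -0.7236
  Pd branch = 1.77·Pd^0.52·e^(0.02·RH+f) = 11.8 μm/a
  Cl⁻ term: 0.102·514.2^0.62·exp(0.033·66+0.04·23.4) = 110.1
  r_corr = 11.8 + 110.1 = 121.9 μm/a
ISO 9224: D(t) = r_corr · t^b with b = 0.523 (carbon steel, B1)
  D(18) = 121.9 × 18^0.523 = 121.9 × 4.534 = 552.9 μm

D(18) = 553 μm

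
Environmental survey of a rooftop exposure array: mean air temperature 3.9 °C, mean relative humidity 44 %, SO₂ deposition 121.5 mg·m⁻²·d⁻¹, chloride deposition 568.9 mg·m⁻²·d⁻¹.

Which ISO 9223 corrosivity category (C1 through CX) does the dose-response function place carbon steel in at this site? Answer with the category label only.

carbon steel: temperature factor f = +0.150·(-6.1) = -0.9150
  Pd branch = 1.77·Pd^0.52·e^(0.02·RH+f) = 20.74 μm/a
  Sd branch = 0.102·Sd^0.62·e^(0.033·RH+0.04·T) = 26.01 μm/a
  sum: 20.74 + 26.01 → r_corr = 46.74 μm/a
Category bounds: 25…50 μm/a bracket r_corr ⇒ C3

C3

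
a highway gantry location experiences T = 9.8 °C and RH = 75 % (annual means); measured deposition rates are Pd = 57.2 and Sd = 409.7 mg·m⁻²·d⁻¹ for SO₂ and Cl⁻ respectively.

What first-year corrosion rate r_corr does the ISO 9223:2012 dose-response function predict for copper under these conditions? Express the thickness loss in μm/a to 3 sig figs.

r_corr = 2.49 μm/a

copper: temperature factor f = +0.126·(-0.2) = -0.0252
  SO₂ term: 0.0053·57.2^0.26·exp(0.059·75-0.0252) = 1.236
  Sd branch = 0.01025·Sd^0.27·e^(0.036·RH+0.049·T) = 1.251 μm/a
  r_corr = 1.236 + 1.251 = 2.487 μm/a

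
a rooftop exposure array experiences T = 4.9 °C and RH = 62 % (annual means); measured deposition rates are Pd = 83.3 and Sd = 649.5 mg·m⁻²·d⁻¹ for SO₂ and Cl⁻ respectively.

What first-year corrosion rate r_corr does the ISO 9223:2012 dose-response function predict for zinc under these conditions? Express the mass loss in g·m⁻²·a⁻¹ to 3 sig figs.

zinc: temperature factor f = +0.038·(-5.1) = -0.1938
  sulphur-dioxide contribution → 1.289 μm/a
  chloride contribution → 1.748 μm/a
  total first-year rate 3.036 μm/a
Convert to mass loss: 3.036 μm/a × 7.14 g/cm³ = 21.68 g·m⁻²·a⁻¹

r_corr = 21.7 g·m⁻²·a⁻¹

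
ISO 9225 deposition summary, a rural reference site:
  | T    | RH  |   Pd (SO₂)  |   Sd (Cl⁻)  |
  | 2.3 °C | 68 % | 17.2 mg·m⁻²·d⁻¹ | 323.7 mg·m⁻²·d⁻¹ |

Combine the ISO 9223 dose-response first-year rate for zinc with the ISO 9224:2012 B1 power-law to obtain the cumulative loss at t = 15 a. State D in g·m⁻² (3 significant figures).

zinc: temperature factor f = +0.038·(-7.7) = -0.2926
  sulphur-dioxide contribution → 0.7685 μm/a
  chloride contribution → 0.9885 μm/a
  ⇒ r_corr(zinc) = 1.757 μm/a
Long-term exponent b (ISO 9224 Table 2, B1) = 0.813
  D(15) = 1.757 × 15^0.813 = 1.757 × 9.04 = 15.88 μm
  Mass loss = 15.88 μm × 7.14 g/cm³ = 113.4 g·m⁻²

D(15) = 113 g·m⁻²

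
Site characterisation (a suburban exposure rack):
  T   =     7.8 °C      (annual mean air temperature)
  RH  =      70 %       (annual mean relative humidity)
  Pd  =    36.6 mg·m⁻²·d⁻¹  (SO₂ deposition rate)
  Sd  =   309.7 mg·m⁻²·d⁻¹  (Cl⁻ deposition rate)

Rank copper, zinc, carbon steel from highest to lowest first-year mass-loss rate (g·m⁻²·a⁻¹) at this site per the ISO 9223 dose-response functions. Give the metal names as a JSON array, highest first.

copper: temperature factor f = +0.126·(-2.2) = -0.2772
  sulphur-dioxide contribution → 0.6368 μm/a
  chloride contribution → 0.8784 μm/a
  ⇒ r_corr(copper) = 1.515 μm/a
  mass loss = 1.515 μm/a × 8.96 g/cm³ = 13.58 g·m⁻²·a⁻¹
zinc: T≤10 °C ⇒ hinge +0.038·(7.8−10) = -0.0836
  sulphur-dioxide contribution → 1.448 μm/a
  chloride contribution → 1.563 μm/a
  total first-year rate 3.011 μm/a
  mass loss = 3.011 μm/a × 7.14 g/cm³ = 21.5 g·m⁻²·a⁻¹
carbon steel: T≤10 °C ⇒ hinge +0.150·(7.8−10) = -0.3300
  sulphur-dioxide contribution → 33.55 μm/a
  chloride contribution → 49.17 μm/a
  total first-year rate 82.72 μm/a
  mass loss = 82.72 μm/a × 7.85 g/cm³ = 649.3 g·m⁻²·a⁻¹
Ordering by g·m⁻²·a⁻¹: carbon steel (649) > zinc (21.5) > copper (13.6)

["carbon steel", "zinc", "copper"]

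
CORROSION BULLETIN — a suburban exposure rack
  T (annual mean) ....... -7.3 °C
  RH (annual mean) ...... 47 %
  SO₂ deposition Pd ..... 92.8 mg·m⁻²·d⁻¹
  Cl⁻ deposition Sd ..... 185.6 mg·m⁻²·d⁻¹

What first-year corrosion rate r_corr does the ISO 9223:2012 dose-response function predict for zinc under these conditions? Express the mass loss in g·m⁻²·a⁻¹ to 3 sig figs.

r_corr = 4.97 g·m⁻²·a⁻¹

zinc: f(T) = +0.038·(T−10) [T≤10 °C] = -0.6574
  Pd branch = 0.0129·Pd^0.44·e^(0.046·RH+f) = 0.4263 μm/a
  Cl⁻ term: 0.0175·185.6^0.57·exp(0.008·47+0.085·-7.3) = 0.2691
  sum: 0.4263 + 0.2691 → r_corr = 0.6955 μm/a
Convert to mass loss: 0.6955 μm/a × 7.14 g/cm³ = 4.966 g·m⁻²·a⁻¹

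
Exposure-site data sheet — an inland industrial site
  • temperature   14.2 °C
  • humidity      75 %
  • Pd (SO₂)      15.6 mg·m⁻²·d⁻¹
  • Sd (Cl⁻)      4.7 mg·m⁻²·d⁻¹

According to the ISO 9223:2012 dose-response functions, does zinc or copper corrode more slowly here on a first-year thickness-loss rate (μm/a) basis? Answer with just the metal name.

copper

zinc: f(T) = -0.071·(T−10) [T>10 °C] = -0.2982
  SO₂ term: 0.0129·15.6^0.44·exp(0.046·75-0.2982) = 1.01
  Sd branch = 0.0175·Sd^0.57·e^(0.008·RH+0.085·T) = 0.2576 μm/a
  r_corr = 1.01 + 0.2576 = 1.268 μm/a
copper: f(T) = -0.080·(T−10) [T>10 °C] = -0.3360
  Pd branch = 0.0053·Pd^0.26·e^(0.059·RH+f) = 0.6461 μm/a
  Sd branch = 0.01025·Sd^0.27·e^(0.036·RH+0.049·T) = 0.4645 μm/a
  r_corr = 0.6461 + 0.4645 = 1.111 μm/a
Ordering by μm/a: zinc (1.27) > copper (1.11)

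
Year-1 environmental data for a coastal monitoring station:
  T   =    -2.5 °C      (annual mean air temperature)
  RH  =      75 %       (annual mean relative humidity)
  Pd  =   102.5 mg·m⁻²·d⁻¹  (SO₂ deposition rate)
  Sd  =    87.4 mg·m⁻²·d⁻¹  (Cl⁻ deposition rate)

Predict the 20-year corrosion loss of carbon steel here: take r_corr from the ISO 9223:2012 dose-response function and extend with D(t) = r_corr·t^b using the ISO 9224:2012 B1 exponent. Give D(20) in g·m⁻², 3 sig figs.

D(20) = 1.17e+03 g·m⁻²

carbon steel: T≤10 °C ⇒ hinge +0.150·(-2.5−10) = -1.8750
  SO₂ term: 1.77·102.5^0.52·exp(0.02·75-1.8750) = 13.51
  Cl⁻ term: 0.102·87.4^0.62·exp(0.033·75+0.04·-2.5) = 17.53
  sum: 13.51 + 17.53 → r_corr = 31.04 μm/a
Power-law: D(20) = r_corr · 20^0.523
  D(20) = 31.04 × 20^0.523 = 31.04 × 4.791 = 148.7 μm
  Mass loss = 148.7 μm × 7.85 g/cm³ = 1167 g·m⁻²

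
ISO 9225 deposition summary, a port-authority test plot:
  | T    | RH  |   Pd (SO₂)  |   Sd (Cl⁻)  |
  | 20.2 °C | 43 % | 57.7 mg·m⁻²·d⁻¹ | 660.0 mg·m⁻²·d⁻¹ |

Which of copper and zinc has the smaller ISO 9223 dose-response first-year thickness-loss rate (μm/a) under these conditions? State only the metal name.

copper: T>10 °C ⇒ hinge -0.080·(20.2−10) = -0.8160
  sulphur-dioxide contribution → 0.08504 μm/a
  chloride contribution → 0.7484 μm/a
  ⇒ r_corr(copper) = 0.8335 μm/a
zinc: f(T) = -0.071·(T−10) [T>10 °C] = -0.7242
  sulphur-dioxide contribution → 0.2692 μm/a
  chloride contribution → 5.562 μm/a
  ⇒ r_corr(zinc) = 5.832 μm/a
Ordering by μm/a: zinc (5.83) > copper (0.833)

copper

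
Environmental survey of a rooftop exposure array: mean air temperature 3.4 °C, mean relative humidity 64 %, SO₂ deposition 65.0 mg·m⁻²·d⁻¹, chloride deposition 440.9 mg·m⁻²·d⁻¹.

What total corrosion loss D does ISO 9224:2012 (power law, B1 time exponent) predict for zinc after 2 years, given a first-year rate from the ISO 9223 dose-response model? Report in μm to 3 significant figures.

D(2) = 4.30 μm

zinc: f(T) = +0.038·(T−10) [T≤10 °C] = -0.2508
  SO₂ term: 0.0129·65.0^0.44·exp(0.046·64-0.2508) = 1.197
  Cl⁻ term: 0.0175·440.9^0.57·exp(0.008·64+0.085·3.4) = 1.254
  r_corr = 1.197 + 1.254 = 2.45 μm/a
Long-term exponent b (ISO 9224 Table 2, B1) = 0.813
  D(2) = 2.45 × 2^0.813 = 2.45 × 1.757 = 4.305 μm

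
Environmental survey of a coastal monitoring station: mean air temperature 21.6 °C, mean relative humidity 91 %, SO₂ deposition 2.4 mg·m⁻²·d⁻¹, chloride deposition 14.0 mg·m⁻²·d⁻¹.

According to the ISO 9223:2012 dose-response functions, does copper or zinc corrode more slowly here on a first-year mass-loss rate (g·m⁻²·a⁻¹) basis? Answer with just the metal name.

copper: T>10 °C ⇒ hinge -0.080·(21.6−10) = -0.9280
  sulphur-dioxide contribution → 0.5647 μm/a
  chloride contribution → 1.594 μm/a
  total first-year rate 2.159 μm/a
  mass loss = 2.159 μm/a × 8.96 g/cm³ = 19.35 g·m⁻²·a⁻¹
zinc: f(T) = -0.071·(T−10) [T>10 °C] = -0.8236
  sulphur-dioxide contribution → 0.5472 μm/a
  chloride contribution → 1.023 μm/a
  ⇒ r_corr(zinc) = 1.57 μm/a
  mass loss = 1.57 μm/a × 7.14 g/cm³ = 11.21 g·m⁻²·a⁻¹
Ordering by g·m⁻²·a⁻¹: copper (19.3) > zinc (11.2)

zinc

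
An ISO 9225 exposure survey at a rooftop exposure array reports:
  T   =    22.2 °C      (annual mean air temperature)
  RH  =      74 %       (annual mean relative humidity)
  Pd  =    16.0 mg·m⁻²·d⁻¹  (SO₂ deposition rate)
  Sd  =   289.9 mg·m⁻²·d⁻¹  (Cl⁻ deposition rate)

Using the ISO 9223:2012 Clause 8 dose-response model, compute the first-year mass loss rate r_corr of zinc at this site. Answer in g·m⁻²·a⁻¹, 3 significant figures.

zinc: temperature factor f = -0.071·(12.2) = -0.8662
  SO₂ term: 0.0129·16.0^0.44·exp(0.046·74-0.8662) = 0.5528
  Sd branch = 0.0175·Sd^0.57·e^(0.008·RH+0.085·T) = 5.286 μm/a
  r_corr = 0.5528 + 5.286 = 5.839 μm/a
Convert to mass loss: 5.839 μm/a × 7.14 g/cm³ = 41.69 g·m⁻²·a⁻¹

r_corr = 41.7 g·m⁻²·a⁻¹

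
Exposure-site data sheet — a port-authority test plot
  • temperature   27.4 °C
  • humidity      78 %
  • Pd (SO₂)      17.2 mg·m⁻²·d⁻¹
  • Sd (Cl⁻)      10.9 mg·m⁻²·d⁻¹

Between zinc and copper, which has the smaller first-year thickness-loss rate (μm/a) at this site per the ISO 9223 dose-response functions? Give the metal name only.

zinc: temperature factor f = -0.071·(17.4) = -1.2354
  SO₂ term: 0.0129·17.2^0.44·exp(0.046·78-1.2354) = 0.4742
  Cl⁻ term: 0.0175·10.9^0.57·exp(0.008·78+0.085·27.4) = 1.309
  r_corr = 0.4742 + 1.309 = 1.783 μm/a
copper: temperature factor f = -0.080·(17.4) = -1.3920
  Pd branch = 0.0053·Pd^0.26·e^(0.059·RH+f) = 0.2752 μm/a
  Sd branch = 0.01025·Sd^0.27·e^(0.036·RH+0.049·T) = 1.24 μm/a
  r_corr = 0.2752 + 1.24 = 1.515 μm/a
Ordering by μm/a: zinc (1.78) > copper (1.52)

copper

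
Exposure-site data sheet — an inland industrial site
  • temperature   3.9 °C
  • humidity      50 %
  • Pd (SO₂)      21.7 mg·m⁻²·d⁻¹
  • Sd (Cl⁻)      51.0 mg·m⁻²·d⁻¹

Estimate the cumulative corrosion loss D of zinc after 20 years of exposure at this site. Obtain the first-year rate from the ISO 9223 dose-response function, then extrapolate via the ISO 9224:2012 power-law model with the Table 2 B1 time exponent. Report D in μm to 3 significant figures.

D(20) = 8.42 μm

zinc: T≤10 °C ⇒ hinge +0.038·(3.9−10) = -0.2318
  Pd branch = 0.0129·Pd^0.44·e^(0.046·RH+f) = 0.3952 μm/a
  Sd branch = 0.0175·Sd^0.57·e^(0.008·RH+0.085·T) = 0.342 μm/a
  sum: 0.3952 + 0.342 → r_corr = 0.7372 μm/a
Power-law: D(20) = r_corr · 20^0.813
  D(20) = 0.7372 × 20^0.813 = 0.7372 × 11.42 = 8.421 μm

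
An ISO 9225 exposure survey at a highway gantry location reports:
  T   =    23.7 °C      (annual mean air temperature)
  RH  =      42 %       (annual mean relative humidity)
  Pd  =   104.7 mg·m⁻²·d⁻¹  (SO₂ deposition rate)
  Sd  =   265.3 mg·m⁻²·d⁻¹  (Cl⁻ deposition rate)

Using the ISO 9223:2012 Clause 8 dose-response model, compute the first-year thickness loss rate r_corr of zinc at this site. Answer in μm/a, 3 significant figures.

zinc: T>10 °C ⇒ hinge -0.071·(23.7−10) = -0.9727
  SO₂ term: 0.0129·104.7^0.44·exp(0.046·42-0.9727) = 0.2606
  Cl⁻ term: 0.0175·265.3^0.57·exp(0.008·42+0.085·23.7) = 4.42
  sum: 0.2606 + 4.42 → r_corr = 4.68 μm/a

r_corr = 4.68 μm/a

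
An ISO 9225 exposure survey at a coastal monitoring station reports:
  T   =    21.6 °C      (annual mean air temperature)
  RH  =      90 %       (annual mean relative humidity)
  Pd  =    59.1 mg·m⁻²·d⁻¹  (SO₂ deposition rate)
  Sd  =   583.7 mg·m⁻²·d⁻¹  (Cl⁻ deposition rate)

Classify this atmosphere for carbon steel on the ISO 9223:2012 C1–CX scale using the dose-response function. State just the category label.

carbon steel: T>10 °C ⇒ hinge -0.054·(21.6−10) = -0.6264
  Pd branch = 1.77·Pd^0.52·e^(0.02·RH+f) = 47.74 μm/a
  Sd branch = 0.102·Sd^0.62·e^(0.033·RH+0.04·T) = 244.8 μm/a
  sum: 47.74 + 244.8 → r_corr = 292.5 μm/a
Category bounds: 200…700 μm/a bracket r_corr ⇒ CX

CX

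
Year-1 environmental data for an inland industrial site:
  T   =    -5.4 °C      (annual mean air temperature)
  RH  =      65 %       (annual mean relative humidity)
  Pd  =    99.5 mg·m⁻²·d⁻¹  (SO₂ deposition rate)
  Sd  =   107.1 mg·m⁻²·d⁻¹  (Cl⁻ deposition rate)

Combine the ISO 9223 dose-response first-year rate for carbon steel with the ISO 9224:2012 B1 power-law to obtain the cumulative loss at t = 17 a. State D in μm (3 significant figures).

carbon steel: f(T) = +0.150·(T−10) [T≤10 °C] = -2.3100
  Pd branch = 1.77·Pd^0.52·e^(0.02·RH+f) = 7.05 μm/a
  Sd branch = 0.102·Sd^0.62·e^(0.033·RH+0.04·T) = 12.73 μm/a
  r_corr = 7.05 + 12.73 = 19.78 μm/a
ISO 9224: D(t) = r_corr · t^b with b = 0.523 (carbon steel, B1)
  D(17) = 19.78 × 17^0.523 = 19.78 × 4.401 = 87.05 μm

D(17) = 87.0 μm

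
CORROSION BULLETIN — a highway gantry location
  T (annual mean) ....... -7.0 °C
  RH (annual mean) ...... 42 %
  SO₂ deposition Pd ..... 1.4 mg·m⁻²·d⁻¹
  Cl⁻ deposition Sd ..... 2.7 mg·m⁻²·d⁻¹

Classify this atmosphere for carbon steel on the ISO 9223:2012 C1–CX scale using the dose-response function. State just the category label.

C1

carbon steel: temperature factor f = +0.150·(-17.0) = -2.5500
  SO₂ term: 1.77·1.4^0.52·exp(0.02·42-2.5500) = 0.3813
  Cl⁻ term: 0.102·2.7^0.62·exp(0.033·42+0.04·-7.0) = 0.5707
  sum: 0.3813 + 0.5707 → r_corr = 0.952 μm/a
ISO 9223 Table 2 (carbon steel): 0 < 0.952 ≤ 1.3 μm/a ⇒ C1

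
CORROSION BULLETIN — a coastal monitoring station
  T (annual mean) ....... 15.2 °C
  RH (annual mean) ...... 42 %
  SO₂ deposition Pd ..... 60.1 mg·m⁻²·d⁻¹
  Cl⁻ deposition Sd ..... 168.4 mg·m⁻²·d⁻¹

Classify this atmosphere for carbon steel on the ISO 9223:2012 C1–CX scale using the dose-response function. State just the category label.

carbon steel: temperature factor f = -0.054·(5.2) = -0.2808
  sulphur-dioxide contribution → 26.05 μm/a
  chloride contribution → 17.99 μm/a
  total first-year rate 44.04 μm/a
44 μm/a falls in (25, 50] for carbon steel → category C3

C3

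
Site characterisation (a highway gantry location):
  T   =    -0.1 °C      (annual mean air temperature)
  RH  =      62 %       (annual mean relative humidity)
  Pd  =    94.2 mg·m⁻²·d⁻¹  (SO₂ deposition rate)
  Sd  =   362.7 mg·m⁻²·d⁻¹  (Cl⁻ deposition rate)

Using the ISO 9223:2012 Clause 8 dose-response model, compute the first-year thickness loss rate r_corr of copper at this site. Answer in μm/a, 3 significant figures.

r_corr = 0.654 μm/a

copper: temperature factor f = +0.126·(-10.1) = -1.2726
  SO₂ term: 0.0053·94.2^0.26·exp(0.059·62-1.2726) = 0.1877
  Sd branch = 0.01025·Sd^0.27·e^(0.036·RH+0.049·T) = 0.4667 μm/a
  r_corr = 0.1877 + 0.4667 = 0.6544 μm/a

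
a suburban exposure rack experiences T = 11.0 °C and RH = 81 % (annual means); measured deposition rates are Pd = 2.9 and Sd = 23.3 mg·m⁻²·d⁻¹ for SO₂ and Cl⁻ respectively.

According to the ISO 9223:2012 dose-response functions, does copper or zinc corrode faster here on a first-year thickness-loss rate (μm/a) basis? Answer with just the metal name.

copper

copper: f(T) = -0.080·(T−10) [T>10 °C] = -0.0800
  sulphur-dioxide contribution → 0.7678 μm/a
  chloride contribution → 0.7593 μm/a
  total first-year rate 1.527 μm/a
zinc: T>10 °C ⇒ hinge -0.071·(11.0−10) = -0.0710
  sulphur-dioxide contribution → 0.7969 μm/a
  chloride contribution → 0.5128 μm/a
  ⇒ r_corr(zinc) = 1.31 μm/a
Ordering by μm/a: copper (1.53) > zinc (1.31)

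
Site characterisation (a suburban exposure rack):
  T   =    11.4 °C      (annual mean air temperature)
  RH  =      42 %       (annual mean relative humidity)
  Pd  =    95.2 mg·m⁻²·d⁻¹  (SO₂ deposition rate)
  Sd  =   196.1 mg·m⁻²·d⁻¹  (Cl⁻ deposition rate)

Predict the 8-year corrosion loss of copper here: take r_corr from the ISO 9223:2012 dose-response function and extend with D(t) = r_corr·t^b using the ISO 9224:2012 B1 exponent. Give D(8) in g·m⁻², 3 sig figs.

D(8) = 18.7 g·m⁻²

copper: temperature factor f = -0.080·(1.4) = -0.1120
  Pd branch = 0.0053·Pd^0.26·e^(0.059·RH+f) = 0.1846 μm/a
  Sd branch = 0.01025·Sd^0.27·e^(0.036·RH+0.049·T) = 0.338 μm/a
  r_corr = 0.1846 + 0.338 = 0.5226 μm/a
Power-law: D(8) = r_corr · 8^0.667
  D(8) = 0.5226 × 8^0.667 = 0.5226 × 4.003 = 2.092 μm
  Mass loss = 2.092 μm × 8.96 g/cm³ = 18.74 g·m⁻²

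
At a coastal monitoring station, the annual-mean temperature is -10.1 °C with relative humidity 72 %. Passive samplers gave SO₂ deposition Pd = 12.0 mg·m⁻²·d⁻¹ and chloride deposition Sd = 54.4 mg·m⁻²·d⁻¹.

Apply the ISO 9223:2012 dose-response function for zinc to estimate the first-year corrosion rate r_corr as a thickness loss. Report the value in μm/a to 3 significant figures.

zinc: T≤10 °C ⇒ hinge +0.038·(-10.1−10) = -0.7638
  SO₂ term: 0.0129·12.0^0.44·exp(0.046·72-0.7638) = 0.4922
  Cl⁻ term: 0.0175·54.4^0.57·exp(0.008·72+0.085·-10.1) = 0.1287
  r_corr = 0.4922 + 0.1287 = 0.6209 μm/a

r_corr = 0.621 μm/a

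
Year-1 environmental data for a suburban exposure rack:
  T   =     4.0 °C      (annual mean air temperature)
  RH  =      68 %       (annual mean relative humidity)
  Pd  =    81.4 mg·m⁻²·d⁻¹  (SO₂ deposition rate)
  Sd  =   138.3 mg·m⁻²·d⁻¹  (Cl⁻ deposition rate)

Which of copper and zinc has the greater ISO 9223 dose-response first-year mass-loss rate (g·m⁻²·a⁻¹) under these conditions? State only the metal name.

copper: T≤10 °C ⇒ hinge +0.126·(4.0−10) = -0.7560
  SO₂ term: 0.0053·81.4^0.26·exp(0.059·68-0.7560) = 0.4316
  Cl⁻ term: 0.01025·138.3^0.27·exp(0.036·68+0.049·4.0) = 0.5458
  r_corr = 0.4316 + 0.5458 = 0.9774 μm/a
  mass loss = 0.9774 μm/a × 8.96 g/cm³ = 8.758 g·m⁻²·a⁻¹
zinc: T≤10 °C ⇒ hinge +0.038·(4.0−10) = -0.2280
  Pd branch = 0.0129·Pd^0.44·e^(0.046·RH+f) = 1.624 μm/a
  Cl⁻ term: 0.0175·138.3^0.57·exp(0.008·68+0.085·4.0) = 0.7034
  r_corr = 1.624 + 0.7034 = 2.328 μm/a
  mass loss = 2.328 μm/a × 7.14 g/cm³ = 16.62 g·m⁻²·a⁻¹
Ordering by g·m⁻²·a⁻¹: zinc (16.6) > copper (8.76)

zinc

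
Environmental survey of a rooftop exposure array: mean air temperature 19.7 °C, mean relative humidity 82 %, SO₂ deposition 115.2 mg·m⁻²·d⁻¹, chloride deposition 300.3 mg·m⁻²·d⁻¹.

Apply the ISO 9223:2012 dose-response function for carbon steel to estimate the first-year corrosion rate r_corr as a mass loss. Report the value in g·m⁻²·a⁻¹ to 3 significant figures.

carbon steel: f(T) = -0.054·(T−10) [T>10 °C] = -0.5238
  Pd branch = 1.77·Pd^0.52·e^(0.02·RH+f) = 63.78 μm/a
  Sd branch = 0.102·Sd^0.62·e^(0.033·RH+0.04·T) = 115.4 μm/a
  sum: 63.78 + 115.4 → r_corr = 179.2 μm/a
Convert to mass loss: 179.2 μm/a × 7.85 g/cm³ = 1406 g·m⁻²·a⁻¹

r_corr = 1.41e+03 g·m⁻²·a⁻¹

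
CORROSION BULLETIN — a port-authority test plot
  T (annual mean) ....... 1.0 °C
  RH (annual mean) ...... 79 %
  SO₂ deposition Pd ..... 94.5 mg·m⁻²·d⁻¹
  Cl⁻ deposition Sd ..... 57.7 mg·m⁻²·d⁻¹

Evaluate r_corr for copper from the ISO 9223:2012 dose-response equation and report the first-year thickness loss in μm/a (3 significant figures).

copper: f(T) = +0.126·(T−10) [T≤10 °C] = -1.1340
  SO₂ term: 0.0053·94.5^0.26·exp(0.059·79-1.1340) = 0.5884
  Sd branch = 0.01025·Sd^0.27·e^(0.036·RH+0.049·T) = 0.5529 μm/a
  sum: 0.5884 + 0.5529 → r_corr = 1.141 μm/a

r_corr = 1.14 μm/a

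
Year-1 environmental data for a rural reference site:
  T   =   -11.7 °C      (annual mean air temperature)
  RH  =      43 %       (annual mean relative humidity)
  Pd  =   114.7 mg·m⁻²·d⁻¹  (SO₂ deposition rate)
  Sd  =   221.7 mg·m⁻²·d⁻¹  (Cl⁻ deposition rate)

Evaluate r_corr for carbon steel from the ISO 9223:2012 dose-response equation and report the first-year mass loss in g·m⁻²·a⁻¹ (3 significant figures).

r_corr = 73.9 g·m⁻²·a⁻¹

carbon steel: temperature factor f = +0.150·(-21.7) = -3.2550
  Pd branch = 1.77·Pd^0.52·e^(0.02·RH+f) = 1.9 μm/a
  Sd branch = 0.102·Sd^0.62·e^(0.033·RH+0.04·T) = 7.516 μm/a
  sum: 1.9 + 7.516 → r_corr = 9.416 μm/a
Convert to mass loss: 9.416 μm/a × 7.85 g/cm³ = 73.92 g·m⁻²·a⁻¹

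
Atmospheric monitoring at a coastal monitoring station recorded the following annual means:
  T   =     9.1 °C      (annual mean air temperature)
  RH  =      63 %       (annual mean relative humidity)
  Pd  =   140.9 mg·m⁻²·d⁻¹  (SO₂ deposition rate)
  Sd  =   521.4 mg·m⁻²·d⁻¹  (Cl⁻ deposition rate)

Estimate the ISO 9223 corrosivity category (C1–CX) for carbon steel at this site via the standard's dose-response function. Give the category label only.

C5

carbon steel: T≤10 °C ⇒ hinge +0.150·(9.1−10) = -0.1350
  sulphur-dioxide contribution → 71.45 μm/a
  chloride contribution → 56.78 μm/a
  ⇒ r_corr(carbon steel) = 128.2 μm/a
128 μm/a falls in (80, 200] for carbon steel → category C5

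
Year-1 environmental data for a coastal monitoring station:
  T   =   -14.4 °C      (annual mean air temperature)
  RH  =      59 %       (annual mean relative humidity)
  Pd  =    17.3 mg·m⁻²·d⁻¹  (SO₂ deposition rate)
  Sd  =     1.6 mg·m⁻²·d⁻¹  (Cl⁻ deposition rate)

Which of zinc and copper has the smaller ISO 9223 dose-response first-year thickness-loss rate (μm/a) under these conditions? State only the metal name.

copper

zinc: f(T) = +0.038·(T−10) [T≤10 °C] = -0.9272
  SO₂ term: 0.0129·17.3^0.44·exp(0.046·59-0.9272) = 0.27
  Sd branch = 0.0175·Sd^0.57·e^(0.008·RH+0.085·T) = 0.01078 μm/a
  sum: 0.27 + 0.01078 → r_corr = 0.2808 μm/a
copper: f(T) = +0.126·(T−10) [T≤10 °C] = -3.0744
  Pd branch = 0.0053·Pd^0.26·e^(0.059·RH+f) = 0.0167 μm/a
  Sd branch = 0.01025·Sd^0.27·e^(0.036·RH+0.049·T) = 0.04807 μm/a
  r_corr = 0.0167 + 0.04807 = 0.06477 μm/a
Ordering by μm/a: zinc (0.281) > copper (0.0648)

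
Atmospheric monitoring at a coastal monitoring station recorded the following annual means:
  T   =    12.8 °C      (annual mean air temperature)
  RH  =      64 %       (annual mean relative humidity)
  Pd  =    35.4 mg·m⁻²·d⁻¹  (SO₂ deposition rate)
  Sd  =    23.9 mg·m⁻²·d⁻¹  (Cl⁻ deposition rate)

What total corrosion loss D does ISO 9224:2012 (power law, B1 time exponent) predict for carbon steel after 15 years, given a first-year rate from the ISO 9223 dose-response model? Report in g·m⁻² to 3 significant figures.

carbon steel: temperature factor f = -0.054·(2.8) = -0.1512
  SO₂ term: 1.77·35.4^0.52·exp(0.02·64-0.1512) = 34.97
  Cl⁻ term: 0.102·23.9^0.62·exp(0.033·64+0.04·12.8) = 10.06
  r_corr = 34.97 + 10.06 = 45.03 μm/a
Power-law: D(15) = r_corr · 15^0.523
  D(15) = 45.03 × 15^0.523 = 45.03 × 4.122 = 185.6 μm
  Mass loss = 185.6 μm × 7.85 g/cm³ = 1457 g·m⁻²

D(15) = 1.46e+03 g·m⁻²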